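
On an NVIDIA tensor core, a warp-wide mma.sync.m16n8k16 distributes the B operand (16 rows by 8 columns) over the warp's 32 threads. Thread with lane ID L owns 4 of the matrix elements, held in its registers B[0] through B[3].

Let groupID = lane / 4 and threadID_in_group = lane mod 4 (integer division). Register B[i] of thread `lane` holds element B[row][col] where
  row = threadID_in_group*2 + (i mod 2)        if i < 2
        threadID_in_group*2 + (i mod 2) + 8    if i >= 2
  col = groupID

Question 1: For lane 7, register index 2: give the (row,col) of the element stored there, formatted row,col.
lane 7: gid=1 (7/4), tid=3 (7%4)
i=2: r=3*2+0+8=14, c=gid=1

14,1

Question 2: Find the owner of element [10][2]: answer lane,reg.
c:2=>grp=2  r:10=>rB=1,tig=1,lo=0
L=2*4+1=9  i=1*2+0=2

9,2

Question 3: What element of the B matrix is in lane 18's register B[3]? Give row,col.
lane 18=>18/4=4, 18 mod 4=2
i=3  r:2·2+1+8=>13  c:4

13,4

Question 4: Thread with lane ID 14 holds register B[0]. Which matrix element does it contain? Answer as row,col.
L=14->g=14>>2=3, t=14&3=2
[0]->row 2·2+0+0=4  col g=3

4,3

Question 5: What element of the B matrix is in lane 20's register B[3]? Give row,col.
9,5

L=20->gid=20>>2=5, tid=20&3=0
[3]->row 0·2+1+8=9  col gid=5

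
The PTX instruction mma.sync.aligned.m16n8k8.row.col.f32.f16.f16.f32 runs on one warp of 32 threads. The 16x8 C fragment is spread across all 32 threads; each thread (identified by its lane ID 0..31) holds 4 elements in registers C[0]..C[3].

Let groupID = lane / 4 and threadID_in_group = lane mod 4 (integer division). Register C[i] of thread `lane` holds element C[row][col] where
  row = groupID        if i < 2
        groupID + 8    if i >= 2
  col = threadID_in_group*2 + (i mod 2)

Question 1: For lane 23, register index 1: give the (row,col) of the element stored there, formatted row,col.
L=23→G=23>>2=5, T=23&3=3
[1]→row 5+0=5  col 3·2+1=7

5,7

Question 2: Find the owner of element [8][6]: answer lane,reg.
r=8→G=0,rhi=1  c=6→T=3,p=0
L=0*4+3=3  i=1*2+0=2

3,2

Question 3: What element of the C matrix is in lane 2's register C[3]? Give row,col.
8,5

lane 2->2/4=0, 2 mod 4=2
i=3  r:0+8->8  c:2·2+1->5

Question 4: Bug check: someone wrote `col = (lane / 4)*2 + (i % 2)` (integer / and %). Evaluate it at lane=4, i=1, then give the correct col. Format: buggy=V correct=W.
`(lane / 4)*2 + (i % 2)`[4,1]->3
L=4->gid=4>>2=1, tid=4&3=0
[1]->row 1+0=1  col 0·2+1=1
col: 3 vs 1

buggy=3 correct=1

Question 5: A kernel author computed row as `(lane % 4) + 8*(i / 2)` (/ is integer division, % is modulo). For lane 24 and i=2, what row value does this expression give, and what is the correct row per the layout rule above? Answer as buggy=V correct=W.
`(lane % 4) + 8*(i / 2)`[24,2]->8
lane 24->24/4=6, 24 mod 4=0
i=2  r:6+8->14  c:2·0+0->0
row: 8 vs 14

buggy=8 correct=14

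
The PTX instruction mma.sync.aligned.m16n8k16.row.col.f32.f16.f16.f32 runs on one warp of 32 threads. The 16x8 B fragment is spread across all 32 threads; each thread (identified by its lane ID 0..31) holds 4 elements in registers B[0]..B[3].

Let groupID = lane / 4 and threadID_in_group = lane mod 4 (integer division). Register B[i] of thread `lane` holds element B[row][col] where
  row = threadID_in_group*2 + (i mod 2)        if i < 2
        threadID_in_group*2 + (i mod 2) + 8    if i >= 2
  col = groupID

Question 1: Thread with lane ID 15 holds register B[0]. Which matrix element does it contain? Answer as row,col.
15: grp=3,tig=3
[0] (3*2+0+0,3) = (6,3)

6,3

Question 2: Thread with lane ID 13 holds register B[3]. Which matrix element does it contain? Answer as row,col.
lane 13->13/4=3, 13 mod 4=1
i=3  r:2·1+1+8->11  c:3

11,3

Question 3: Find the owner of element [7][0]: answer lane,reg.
3,1

c=0→G=0  r=7→rhi=0,T=3,p=1
L=0*4+3=3  i=0*2+1=1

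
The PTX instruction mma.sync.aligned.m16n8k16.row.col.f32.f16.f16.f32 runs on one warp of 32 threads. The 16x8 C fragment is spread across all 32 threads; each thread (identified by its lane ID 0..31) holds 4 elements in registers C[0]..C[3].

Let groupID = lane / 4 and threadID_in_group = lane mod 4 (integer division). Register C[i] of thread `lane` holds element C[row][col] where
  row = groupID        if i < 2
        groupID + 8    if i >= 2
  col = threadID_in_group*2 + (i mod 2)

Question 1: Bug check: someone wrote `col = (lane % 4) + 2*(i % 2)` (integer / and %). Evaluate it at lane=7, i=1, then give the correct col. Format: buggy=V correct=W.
buggy=5 correct=7

`(lane % 4) + 2*(i % 2)`[7,1]⇒5
7: gr=1,th=3
[1] (1+0,3*2+1) = (1,7)
col: 5 vs 7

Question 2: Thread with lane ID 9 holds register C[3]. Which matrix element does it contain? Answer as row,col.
10,3

lane 9⇒9/4=2, 9 mod 4=1
i=3  r:2+8⇒10  c:2·1+1⇒3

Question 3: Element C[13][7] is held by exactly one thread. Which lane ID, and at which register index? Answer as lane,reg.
r=13→G=5,rhi=1  c=7→T=3,p=1
L=5*4+3=23  i=1*2+1=3

23,3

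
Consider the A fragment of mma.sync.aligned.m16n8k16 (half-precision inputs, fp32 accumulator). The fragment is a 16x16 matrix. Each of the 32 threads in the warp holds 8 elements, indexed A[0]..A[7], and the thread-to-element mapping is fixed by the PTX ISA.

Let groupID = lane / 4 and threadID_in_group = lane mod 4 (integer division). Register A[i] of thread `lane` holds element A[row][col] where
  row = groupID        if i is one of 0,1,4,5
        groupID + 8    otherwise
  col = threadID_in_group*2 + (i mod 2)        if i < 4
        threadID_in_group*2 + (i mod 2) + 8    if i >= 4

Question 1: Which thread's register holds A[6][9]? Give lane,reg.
r:6=>grp=6,rB=0  c:9=>cB=1,tig=0,lo=1
L=6*4+0=24  i=1*4+0*2+1=5

24,5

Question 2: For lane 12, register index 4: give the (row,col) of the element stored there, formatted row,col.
3,8

lane 12: grp=3 (12/4), tig=0 (12%4)
i=4: r=3+0=3, c=0*2+0+8=8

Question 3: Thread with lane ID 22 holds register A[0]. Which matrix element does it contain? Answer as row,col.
5,4

22: gid=5,tid=2
[0] (5+0,2*2+0+0) = (5,4)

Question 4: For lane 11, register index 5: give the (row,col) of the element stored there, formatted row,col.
2,15

lane 11⇒11/4=2, 11 mod 4=3
i=5  r:2+0⇒2  c:2·3+1+8⇒15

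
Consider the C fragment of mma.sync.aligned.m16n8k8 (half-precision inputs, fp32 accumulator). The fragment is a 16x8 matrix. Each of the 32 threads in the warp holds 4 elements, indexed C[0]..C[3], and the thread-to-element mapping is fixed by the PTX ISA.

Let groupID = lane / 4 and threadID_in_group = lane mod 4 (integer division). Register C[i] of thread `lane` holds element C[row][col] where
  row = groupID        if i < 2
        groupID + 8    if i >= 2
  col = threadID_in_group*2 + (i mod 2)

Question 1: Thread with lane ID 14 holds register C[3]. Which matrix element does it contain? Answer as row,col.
11,5

14: grp=3,tig=2
[3] (3+8,2*2+1) = (11,5)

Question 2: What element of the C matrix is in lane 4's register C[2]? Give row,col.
9,0

4: g=1,t=0
[2] (1+8,0*2+0) = (9,0)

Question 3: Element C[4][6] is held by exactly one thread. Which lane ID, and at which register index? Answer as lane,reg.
r=4⇒gr=4,Rb=0  c=6⇒th=3,odd=0
L=4*4+3=19  i=0*2+0=0

19,0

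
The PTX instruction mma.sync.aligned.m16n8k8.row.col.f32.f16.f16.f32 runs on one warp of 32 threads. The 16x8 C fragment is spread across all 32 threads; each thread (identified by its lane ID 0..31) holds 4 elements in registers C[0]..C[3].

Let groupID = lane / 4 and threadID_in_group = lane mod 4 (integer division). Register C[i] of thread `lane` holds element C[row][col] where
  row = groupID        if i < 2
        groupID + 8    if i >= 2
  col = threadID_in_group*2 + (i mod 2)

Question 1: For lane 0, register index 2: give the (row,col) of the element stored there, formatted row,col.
L=0→G=0>>2=0, T=0&3=0
[2]→row 0+8=8  col 0·2+0=0

8,0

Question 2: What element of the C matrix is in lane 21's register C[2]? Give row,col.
13,2

L=21⇒gr=21>>2=5, th=21&3=1
[2]⇒row 5+8=13  col 1·2+0=2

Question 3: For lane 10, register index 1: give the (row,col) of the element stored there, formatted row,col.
2,5

lane 10: G=2 (10/4), T=2 (10%4)
i=1: r=2+0=2, c=2*2+1=5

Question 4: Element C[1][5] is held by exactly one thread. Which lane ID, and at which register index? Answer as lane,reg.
r=1->g=1,rb=0  c=5->t=2,b0=1
L=1*4+2=6  i=0*2+1=1

6,1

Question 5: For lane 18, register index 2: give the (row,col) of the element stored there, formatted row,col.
12,4

lane 18⇒18/4=4, 18 mod 4=2
i=2  r:4+8⇒12  c:2·2+0⇒4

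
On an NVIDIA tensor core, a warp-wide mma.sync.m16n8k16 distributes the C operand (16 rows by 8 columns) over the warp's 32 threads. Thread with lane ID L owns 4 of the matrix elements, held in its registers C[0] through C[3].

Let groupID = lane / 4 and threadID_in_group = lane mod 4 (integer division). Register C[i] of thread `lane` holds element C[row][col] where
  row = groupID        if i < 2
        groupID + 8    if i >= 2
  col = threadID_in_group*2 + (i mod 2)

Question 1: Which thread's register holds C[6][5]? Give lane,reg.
r=6⇒gr=6,Rb=0  c=5⇒th=2,odd=1
L=6*4+2=26  i=0*2+1=1

26,1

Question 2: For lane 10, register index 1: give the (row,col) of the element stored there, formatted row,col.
10: G=2,T=2
[1] (2+0,2*2+1) = (2,5)

2,5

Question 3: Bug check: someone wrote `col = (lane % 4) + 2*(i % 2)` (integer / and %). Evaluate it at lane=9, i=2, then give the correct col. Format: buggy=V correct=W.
buggy=1 correct=2

`(lane % 4) + 2*(i % 2)`[9,2]->1
L=9->gid=9>>2=2, tid=9&3=1
[2]->row 2+8=10  col 1·2+0=2
col: 1 vs 2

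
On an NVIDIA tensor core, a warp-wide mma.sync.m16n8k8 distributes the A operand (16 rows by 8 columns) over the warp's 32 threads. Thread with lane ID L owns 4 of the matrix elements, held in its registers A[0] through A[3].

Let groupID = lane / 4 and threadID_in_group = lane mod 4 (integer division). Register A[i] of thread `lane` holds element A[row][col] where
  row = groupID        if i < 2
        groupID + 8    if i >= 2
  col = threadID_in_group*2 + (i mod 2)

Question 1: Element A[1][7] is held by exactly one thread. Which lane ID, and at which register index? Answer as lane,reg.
r=1->g=1,rb=0  c=7->t=3,b0=1
L=1*4+3=7  i=0*2+1=1

7,1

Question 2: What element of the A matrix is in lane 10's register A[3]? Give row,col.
10,5

lane 10: gr=2 (10/4), th=2 (10%4)
i=3: r=2+8=10, c=2*2+1=5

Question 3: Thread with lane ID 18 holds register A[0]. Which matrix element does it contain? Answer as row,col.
4,4

18: G=4,T=2
[0] (4+0,2*2+0) = (4,4)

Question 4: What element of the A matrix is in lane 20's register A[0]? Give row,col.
lane 20: grp=5 (20/4), tig=0 (20%4)
i=0: r=5+0=5, c=0*2+0=0

5,0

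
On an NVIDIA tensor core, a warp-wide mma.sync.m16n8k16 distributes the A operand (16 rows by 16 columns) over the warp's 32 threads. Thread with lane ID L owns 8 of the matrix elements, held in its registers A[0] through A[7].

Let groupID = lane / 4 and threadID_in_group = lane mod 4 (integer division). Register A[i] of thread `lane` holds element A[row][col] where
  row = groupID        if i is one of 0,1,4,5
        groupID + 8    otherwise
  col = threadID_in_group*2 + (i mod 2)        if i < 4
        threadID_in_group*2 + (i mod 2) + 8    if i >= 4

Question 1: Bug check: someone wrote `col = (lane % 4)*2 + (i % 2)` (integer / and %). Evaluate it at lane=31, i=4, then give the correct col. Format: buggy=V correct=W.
buggy=6 correct=14

`(lane % 4)*2 + (i % 2)`[31,4]=>6
lane 31=>31/4=7, 31 mod 4=3
i=4  r:7+0=>7  c:2·3+0+8=>14
col: 6 vs 14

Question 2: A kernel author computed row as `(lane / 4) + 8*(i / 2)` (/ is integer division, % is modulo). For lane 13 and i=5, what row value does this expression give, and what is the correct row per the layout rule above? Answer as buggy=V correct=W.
`(lane / 4) + 8*(i / 2)`[13,5]→19
lane 13→13/4=3, 13 mod 4=1
i=5  r:3+0→3  c:2·1+1+8→11
row: 19 vs 3

buggy=19 correct=3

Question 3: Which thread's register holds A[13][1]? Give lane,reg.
r=13->g=5,rb=1  c=1->cb=0,t=0,b0=1
L=5*4+0=20  i=0*4+1*2+1=3

20,3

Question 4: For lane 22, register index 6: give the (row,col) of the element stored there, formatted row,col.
lane 22→22/4=5, 22 mod 4=2
i=6  r:5+8→13  c:2·2+0+8→12

13,12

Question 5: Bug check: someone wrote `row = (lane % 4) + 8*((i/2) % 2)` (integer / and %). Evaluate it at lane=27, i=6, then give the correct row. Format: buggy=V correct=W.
buggy=11 correct=14

`(lane % 4) + 8*((i/2) % 2)`[27,6]=>11
lane 27=>27/4=6, 27 mod 4=3
i=6  r:6+8=>14  c:2·3+0+8=>14
row: 11 vs 14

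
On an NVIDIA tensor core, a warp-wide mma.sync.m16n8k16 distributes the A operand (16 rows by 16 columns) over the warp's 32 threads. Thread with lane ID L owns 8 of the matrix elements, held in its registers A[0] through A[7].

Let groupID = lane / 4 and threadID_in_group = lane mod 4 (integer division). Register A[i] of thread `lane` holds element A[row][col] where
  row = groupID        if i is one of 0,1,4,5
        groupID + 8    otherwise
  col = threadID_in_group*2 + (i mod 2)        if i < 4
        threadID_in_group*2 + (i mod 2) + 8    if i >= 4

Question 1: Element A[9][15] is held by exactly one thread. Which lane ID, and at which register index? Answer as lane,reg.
r=9->g=1,rb=1  c=15->cb=1,t=3,b0=1
L=1*4+3=7  i=1*4+1*2+1=7

7,7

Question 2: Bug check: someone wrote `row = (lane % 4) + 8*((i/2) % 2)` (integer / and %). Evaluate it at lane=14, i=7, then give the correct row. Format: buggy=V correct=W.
`(lane % 4) + 8*((i/2) % 2)`[14,7]⇒10
14: gr=3,th=2
[7] (3+8,2*2+1+8) = (11,13)
row: 10 vs 11

buggy=10 correct=11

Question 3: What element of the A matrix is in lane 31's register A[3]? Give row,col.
L=31->g=31>>2=7, t=31&3=3
[3]->row 7+8=15  col 3·2+1+0=7

15,7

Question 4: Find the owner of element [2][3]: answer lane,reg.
r=2→G=2,rhi=0  c=3→chi=0,T=1,p=1
L=2*4+1=9  i=0*4+0*2+1=1

9,1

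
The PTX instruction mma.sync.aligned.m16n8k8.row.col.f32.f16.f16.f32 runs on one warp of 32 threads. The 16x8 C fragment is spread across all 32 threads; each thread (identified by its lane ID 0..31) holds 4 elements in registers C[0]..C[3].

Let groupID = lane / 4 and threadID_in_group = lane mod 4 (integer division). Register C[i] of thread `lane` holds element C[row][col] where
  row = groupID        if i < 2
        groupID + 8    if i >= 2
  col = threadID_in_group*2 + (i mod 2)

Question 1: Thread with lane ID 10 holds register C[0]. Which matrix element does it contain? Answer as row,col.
lane 10: g=2 (10/4), t=2 (10%4)
i=0: r=2+0=2, c=2*2+0=4

2,4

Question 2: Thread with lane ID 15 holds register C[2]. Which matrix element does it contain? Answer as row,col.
11,6

lane 15=>15/4=3, 15 mod 4=3
i=2  r:3+8=>11  c:2·3+0=>6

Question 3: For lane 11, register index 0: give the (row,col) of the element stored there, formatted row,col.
2,6

lane 11->11/4=2, 11 mod 4=3
i=0  r:2+0->2  c:2·3+0->6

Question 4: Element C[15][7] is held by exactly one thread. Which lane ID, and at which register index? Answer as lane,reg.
r: 15->gid=7,r8=1  c: 7->tid=3,i&1=1
L=7*4+3=31  i=1*2+1=3

31,3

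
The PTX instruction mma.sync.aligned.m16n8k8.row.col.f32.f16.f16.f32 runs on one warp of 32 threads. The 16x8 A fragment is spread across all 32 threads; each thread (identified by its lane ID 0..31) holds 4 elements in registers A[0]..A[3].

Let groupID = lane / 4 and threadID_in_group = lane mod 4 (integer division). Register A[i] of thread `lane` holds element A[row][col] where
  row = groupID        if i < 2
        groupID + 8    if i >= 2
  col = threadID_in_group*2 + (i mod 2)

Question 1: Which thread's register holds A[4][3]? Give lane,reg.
17,1

r:4=>grp=4,rB=0  c:3=>tig=1,lo=1
L=4*4+1=17  i=0*2+1=1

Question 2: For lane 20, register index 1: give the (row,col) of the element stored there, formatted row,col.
5,1

20: gr=5,th=0
[1] (5+0,0*2+1) = (5,1)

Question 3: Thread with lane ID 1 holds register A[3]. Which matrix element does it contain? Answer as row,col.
lane 1⇒1/4=0, 1 mod 4=1
i=3  r:0+8⇒8  c:2·1+1⇒3

8,3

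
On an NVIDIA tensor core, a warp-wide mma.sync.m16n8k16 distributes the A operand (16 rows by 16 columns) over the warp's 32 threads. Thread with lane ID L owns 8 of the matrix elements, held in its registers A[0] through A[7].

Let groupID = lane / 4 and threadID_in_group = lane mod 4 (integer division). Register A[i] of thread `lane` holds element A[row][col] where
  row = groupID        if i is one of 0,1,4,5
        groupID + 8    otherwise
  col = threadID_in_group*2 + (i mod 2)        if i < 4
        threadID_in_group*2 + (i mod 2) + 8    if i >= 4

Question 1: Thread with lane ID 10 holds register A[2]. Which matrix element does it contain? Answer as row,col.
lane 10: g=2 (10/4), t=2 (10%4)
i=2: r=2+8=10, c=2*2+0+0=4

10,4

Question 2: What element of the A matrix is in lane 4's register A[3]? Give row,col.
9,1

L=4->g=4>>2=1, t=4&3=0
[3]->row 1+8=9  col 0·2+1+0=1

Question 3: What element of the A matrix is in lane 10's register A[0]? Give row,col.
2,4

lane 10: gid=2 (10/4), tid=2 (10%4)
i=0: r=2+0=2, c=2*2+0+0=4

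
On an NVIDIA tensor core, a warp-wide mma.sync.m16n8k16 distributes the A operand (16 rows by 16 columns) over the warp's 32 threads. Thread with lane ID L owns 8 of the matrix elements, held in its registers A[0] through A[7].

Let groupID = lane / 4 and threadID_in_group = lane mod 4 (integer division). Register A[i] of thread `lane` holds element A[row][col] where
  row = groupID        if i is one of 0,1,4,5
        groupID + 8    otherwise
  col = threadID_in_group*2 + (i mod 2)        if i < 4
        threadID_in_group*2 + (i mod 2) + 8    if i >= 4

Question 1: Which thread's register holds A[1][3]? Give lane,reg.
5,1

r=1⇒gr=1,Rb=0  c=3⇒Cb=0,th=1,odd=1
L=1*4+1=5  i=0*4+0*2+1=1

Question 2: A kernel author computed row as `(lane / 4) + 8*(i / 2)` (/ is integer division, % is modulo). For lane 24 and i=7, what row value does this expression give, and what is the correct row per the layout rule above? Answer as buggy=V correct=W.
`(lane / 4) + 8*(i / 2)`[24,7]->30
lane 24: g=6 (24/4), t=0 (24%4)
i=7: r=6+8=14, c=0*2+1+8=9
row: 30 vs 14

buggy=30 correct=14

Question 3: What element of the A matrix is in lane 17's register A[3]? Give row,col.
lane 17->17/4=4, 17 mod 4=1
i=3  r:4+8->12  c:2·1+1+0->3

12,3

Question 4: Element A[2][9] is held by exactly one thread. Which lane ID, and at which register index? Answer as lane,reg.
8,5

r=2⇒gr=2,Rb=0  c=9⇒Cb=1,th=0,odd=1
L=2*4+0=8  i=1*4+0*2+1=5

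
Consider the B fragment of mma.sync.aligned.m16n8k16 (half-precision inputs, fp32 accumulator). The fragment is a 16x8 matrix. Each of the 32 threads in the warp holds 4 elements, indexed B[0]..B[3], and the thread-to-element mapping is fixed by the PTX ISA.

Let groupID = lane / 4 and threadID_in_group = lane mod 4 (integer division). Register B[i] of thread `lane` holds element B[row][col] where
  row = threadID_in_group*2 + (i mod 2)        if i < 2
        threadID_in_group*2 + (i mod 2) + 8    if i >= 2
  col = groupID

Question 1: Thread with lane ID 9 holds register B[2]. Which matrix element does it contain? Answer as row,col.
9: grp=2,tig=1
[2] (1*2+0+8,2) = (10,2)

10,2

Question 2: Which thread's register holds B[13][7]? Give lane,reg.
30,3

c=7->g=7  r=13->rb=1,t=2,b0=1
L=7*4+2=30  i=1*2+1=3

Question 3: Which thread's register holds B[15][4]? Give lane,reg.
c: 4->gid=4  r: 15->r8=1,tid=3,i&1=1
L=4*4+3=19  i=1*2+1=3

19,3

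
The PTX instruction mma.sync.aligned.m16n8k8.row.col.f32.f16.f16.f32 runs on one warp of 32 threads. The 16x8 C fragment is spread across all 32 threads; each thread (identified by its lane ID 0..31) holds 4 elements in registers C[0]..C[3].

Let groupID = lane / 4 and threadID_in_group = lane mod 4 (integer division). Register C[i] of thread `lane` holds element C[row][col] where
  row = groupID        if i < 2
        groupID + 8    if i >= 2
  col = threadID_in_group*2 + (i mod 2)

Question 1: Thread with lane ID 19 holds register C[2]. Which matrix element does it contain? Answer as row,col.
lane 19: gr=4 (19/4), th=3 (19%4)
i=2: r=4+8=12, c=3*2+0=6

12,6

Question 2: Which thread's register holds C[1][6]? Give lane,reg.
r=1->g=1,rb=0  c=6->t=3,b0=0
L=1*4+3=7  i=0*2+0=0

7,0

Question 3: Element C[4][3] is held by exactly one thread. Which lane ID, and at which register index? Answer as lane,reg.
17,1

r=4⇒gr=4,Rb=0  c=3⇒th=1,odd=1
L=4*4+1=17  i=0*2+1=1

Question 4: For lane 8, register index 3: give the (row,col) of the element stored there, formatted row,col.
L=8⇒gr=8>>2=2, th=8&3=0
[3]⇒row 2+8=10  col 0·2+1=1

10,1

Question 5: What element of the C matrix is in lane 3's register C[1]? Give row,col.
L=3⇒gr=3>>2=0, th=3&3=3
[1]⇒row 0+0=0  col 3·2+1=7

0,7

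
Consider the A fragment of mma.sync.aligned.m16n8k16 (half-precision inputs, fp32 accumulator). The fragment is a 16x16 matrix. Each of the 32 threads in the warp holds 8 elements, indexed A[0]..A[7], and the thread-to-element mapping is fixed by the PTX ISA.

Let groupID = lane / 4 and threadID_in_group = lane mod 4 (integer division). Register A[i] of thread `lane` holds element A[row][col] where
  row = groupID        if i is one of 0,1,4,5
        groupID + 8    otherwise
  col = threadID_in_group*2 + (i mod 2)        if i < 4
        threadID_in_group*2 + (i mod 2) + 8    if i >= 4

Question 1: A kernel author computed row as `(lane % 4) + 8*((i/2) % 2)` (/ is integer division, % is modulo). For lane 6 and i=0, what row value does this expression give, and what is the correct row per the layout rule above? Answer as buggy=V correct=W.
`(lane % 4) + 8*((i/2) % 2)`[6,0]→2
L=6→G=6>>2=1, T=6&3=2
[0]→row 1+0=1  col 2·2+0+0=4
row: 2 vs 1

buggy=2 correct=1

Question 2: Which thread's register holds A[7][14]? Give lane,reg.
r=7→G=7,rhi=0  c=14→chi=1,T=3,p=0
L=7*4+3=31  i=1*4+0*2+0=4

31,4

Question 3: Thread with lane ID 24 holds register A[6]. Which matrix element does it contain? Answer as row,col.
24: grp=6,tig=0
[6] (6+8,0*2+0+8) = (14,8)

14,8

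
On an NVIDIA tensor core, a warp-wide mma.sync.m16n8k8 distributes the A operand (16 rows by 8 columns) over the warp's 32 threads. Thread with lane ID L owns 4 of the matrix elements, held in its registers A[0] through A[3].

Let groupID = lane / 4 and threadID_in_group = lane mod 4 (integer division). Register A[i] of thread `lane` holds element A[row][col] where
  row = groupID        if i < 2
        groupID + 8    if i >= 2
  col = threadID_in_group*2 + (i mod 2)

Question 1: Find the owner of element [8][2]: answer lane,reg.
r=8⇒gr=0,Rb=1  c=2⇒th=1,odd=0
L=0*4+1=1  i=1*2+0=2

1,2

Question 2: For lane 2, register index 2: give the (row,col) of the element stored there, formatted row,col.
8,4

lane 2→2/4=0, 2 mod 4=2
i=2  r:0+8→8  c:2·2+0→4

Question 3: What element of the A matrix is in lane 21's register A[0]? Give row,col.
L=21->g=21>>2=5, t=21&3=1
[0]->row 5+0=5  col 1·2+0=2

5,2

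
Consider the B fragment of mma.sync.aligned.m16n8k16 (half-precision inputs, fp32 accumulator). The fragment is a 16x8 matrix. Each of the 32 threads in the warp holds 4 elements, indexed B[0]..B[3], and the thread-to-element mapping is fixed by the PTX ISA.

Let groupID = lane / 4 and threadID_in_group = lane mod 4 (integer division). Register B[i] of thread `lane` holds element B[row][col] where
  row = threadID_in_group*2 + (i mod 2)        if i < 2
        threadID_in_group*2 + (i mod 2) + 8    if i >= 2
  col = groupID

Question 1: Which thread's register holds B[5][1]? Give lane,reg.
6,1

c=1->g=1  r=5->rb=0,t=2,b0=1
L=1*4+2=6  i=0*2+1=1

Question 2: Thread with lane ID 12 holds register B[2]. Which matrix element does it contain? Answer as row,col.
8,3

lane 12: gid=3 (12/4), tid=0 (12%4)
i=2: r=0*2+0+8=8, c=gid=3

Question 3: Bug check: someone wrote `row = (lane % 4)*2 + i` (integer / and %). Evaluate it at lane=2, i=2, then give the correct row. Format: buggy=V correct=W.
`(lane % 4)*2 + i`[2,2]→6
L=2→G=2>>2=0, T=2&3=2
[2]→row 2·2+0+8=12  col G=0
row: 6 vs 12

buggy=6 correct=12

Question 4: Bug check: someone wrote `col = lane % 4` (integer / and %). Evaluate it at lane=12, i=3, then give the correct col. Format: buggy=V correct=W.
`lane % 4`[12,3]->0
lane 12->12/4=3, 12 mod 4=0
i=3  r:2·0+1+8->9  c:3
col: 0 vs 3

buggy=0 correct=3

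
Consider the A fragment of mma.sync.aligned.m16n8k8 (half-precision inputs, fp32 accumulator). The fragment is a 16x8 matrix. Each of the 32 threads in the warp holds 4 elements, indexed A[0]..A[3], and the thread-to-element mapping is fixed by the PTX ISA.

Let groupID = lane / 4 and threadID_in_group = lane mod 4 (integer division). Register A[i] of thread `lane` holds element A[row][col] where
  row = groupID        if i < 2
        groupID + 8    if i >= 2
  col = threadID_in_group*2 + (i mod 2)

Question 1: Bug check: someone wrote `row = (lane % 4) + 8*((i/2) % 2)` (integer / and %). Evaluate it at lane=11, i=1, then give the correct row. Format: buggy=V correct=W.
`(lane % 4) + 8*((i/2) % 2)`[11,1]⇒3
lane 11: gr=2 (11/4), th=3 (11%4)
i=1: r=2+0=2, c=3*2+1=7
row: 3 vs 2

buggy=3 correct=2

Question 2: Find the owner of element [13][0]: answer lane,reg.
r=13⇒gr=5,Rb=1  c=0⇒th=0,odd=0
L=5*4+0=20  i=1*2+0=2

20,2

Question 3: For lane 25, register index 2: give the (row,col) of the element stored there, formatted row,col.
25: gid=6,tid=1
[2] (6+8,1*2+0) = (14,2)

14,2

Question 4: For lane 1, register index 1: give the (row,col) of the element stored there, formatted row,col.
0,3

1: g=0,t=1
[1] (0+0,1*2+1) = (0,3)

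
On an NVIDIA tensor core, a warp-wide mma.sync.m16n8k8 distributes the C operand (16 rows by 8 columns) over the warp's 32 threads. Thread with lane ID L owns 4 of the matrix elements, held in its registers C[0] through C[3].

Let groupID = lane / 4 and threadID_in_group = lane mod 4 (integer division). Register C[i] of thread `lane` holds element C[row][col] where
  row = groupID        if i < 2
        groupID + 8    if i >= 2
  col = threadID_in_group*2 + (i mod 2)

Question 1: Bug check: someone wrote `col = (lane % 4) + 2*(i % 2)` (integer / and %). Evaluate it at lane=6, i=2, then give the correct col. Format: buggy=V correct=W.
buggy=2 correct=4

`(lane % 4) + 2*(i % 2)`[6,2]→2
lane 6→6/4=1, 6 mod 4=2
i=2  r:1+8→9  c:2·2+0→4
col: 2 vs 4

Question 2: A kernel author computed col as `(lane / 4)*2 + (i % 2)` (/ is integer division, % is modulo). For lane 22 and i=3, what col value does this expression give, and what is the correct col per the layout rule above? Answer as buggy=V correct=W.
buggy=11 correct=5

`(lane / 4)*2 + (i % 2)`[22,3]→11
lane 22: G=5 (22/4), T=2 (22%4)
i=3: r=5+8=13, c=2*2+1=5
col: 11 vs 5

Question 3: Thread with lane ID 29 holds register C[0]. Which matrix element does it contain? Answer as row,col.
7,2

29: g=7,t=1
[0] (7+0,1*2+0) = (7,2)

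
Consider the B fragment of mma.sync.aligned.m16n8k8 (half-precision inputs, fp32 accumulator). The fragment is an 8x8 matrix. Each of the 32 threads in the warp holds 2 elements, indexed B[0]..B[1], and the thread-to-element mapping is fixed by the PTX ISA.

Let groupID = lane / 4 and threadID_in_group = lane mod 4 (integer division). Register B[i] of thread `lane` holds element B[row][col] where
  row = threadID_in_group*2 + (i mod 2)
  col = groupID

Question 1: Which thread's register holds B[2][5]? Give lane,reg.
c=5→G=5  r=2→T=1,p=0
L=5*4+1=21  i=0=0

21,0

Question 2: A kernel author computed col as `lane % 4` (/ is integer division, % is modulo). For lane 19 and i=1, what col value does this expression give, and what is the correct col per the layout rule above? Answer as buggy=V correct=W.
buggy=3 correct=4

`lane % 4`[19,1]->3
L=19->g=19>>2=4, t=19&3=3
[1]->row 3·2+1=7  col g=4
col: 3 vs 4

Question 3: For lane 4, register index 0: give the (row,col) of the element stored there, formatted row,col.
L=4->g=4>>2=1, t=4&3=0
[0]->row 0·2+0=0  col g=1

0,1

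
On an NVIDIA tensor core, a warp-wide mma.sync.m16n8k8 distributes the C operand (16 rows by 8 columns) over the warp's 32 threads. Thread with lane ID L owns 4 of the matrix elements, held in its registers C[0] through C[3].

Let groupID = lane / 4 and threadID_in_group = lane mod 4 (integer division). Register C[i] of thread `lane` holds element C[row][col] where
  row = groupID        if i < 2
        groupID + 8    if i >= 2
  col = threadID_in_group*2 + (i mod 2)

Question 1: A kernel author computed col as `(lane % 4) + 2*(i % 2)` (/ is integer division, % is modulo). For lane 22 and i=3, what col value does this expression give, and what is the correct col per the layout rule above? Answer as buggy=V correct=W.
`(lane % 4) + 2*(i % 2)`[22,3]->4
22: g=5,t=2
[3] (5+8,2*2+1) = (13,5)
col: 4 vs 5

buggy=4 correct=5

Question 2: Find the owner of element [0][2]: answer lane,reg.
1,0

r=0->g=0,rb=0  c=2->t=1,b0=0
L=0*4+1=1  i=0*2+0=0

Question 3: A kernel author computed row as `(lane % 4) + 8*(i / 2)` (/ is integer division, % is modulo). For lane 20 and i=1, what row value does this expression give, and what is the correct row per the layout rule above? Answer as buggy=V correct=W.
buggy=0 correct=5

`(lane % 4) + 8*(i / 2)`[20,1]=>0
L=20=>grp=20>>2=5, tig=20&3=0
[1]=>row 5+0=5  col 0·2+1=1
row: 0 vs 5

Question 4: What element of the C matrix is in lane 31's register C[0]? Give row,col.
7,6

L=31⇒gr=31>>2=7, th=31&3=3
[0]⇒row 7+0=7  col 3·2+0=6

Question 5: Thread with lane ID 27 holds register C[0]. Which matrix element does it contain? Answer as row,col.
6,6

lane 27->27/4=6, 27 mod 4=3
i=0  r:6+0->6  c:2·3+0->6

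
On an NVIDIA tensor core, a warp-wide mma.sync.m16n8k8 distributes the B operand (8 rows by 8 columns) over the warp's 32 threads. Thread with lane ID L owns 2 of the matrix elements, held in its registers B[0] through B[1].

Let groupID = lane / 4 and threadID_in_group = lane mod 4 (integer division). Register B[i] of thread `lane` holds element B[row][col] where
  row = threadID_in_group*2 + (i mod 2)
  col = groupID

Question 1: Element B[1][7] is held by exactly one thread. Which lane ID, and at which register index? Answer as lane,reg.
28,1

c=7->g=7  r=1->t=0,b0=1
L=7*4+0=28  i=1=1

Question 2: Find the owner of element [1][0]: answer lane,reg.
0,1

c:0=>grp=0  r:1=>tig=0,lo=1
L=0*4+0=0  i=1=1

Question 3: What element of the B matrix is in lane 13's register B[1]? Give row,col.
3,3

L=13=>grp=13>>2=3, tig=13&3=1
[1]=>row 1·2+1=3  col grp=3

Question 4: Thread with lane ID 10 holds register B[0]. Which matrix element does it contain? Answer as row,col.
lane 10: gr=2 (10/4), th=2 (10%4)
i=0: r=2*2+0=4, c=gr=2

4,2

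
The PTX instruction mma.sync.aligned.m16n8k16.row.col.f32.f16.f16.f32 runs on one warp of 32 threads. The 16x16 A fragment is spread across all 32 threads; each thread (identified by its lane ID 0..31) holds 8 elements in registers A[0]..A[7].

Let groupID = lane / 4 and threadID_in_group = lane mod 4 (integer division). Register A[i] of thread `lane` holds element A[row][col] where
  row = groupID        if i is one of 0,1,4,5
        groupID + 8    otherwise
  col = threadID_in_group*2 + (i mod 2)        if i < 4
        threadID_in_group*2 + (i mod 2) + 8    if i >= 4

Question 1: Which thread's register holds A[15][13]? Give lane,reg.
r=15->g=7,rb=1  c=13->cb=1,t=2,b0=1
L=7*4+2=30  i=1*4+1*2+1=7

30,7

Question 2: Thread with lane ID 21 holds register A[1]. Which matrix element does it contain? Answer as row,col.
lane 21: G=5 (21/4), T=1 (21%4)
i=1: r=5+0=5, c=1*2+1+0=3

5,3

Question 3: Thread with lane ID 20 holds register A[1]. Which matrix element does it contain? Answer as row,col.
5,1

20: gid=5,tid=0
[1] (5+0,0*2+1+0) = (5,1)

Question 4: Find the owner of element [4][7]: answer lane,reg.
19,1

r=4->g=4,rb=0  c=7->cb=0,t=3,b0=1
L=4*4+3=19  i=0*4+0*2+1=1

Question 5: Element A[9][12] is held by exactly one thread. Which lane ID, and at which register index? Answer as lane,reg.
r=9⇒gr=1,Rb=1  c=12⇒Cb=1,th=2,odd=0
L=1*4+2=6  i=1*4+1*2+0=6

6,6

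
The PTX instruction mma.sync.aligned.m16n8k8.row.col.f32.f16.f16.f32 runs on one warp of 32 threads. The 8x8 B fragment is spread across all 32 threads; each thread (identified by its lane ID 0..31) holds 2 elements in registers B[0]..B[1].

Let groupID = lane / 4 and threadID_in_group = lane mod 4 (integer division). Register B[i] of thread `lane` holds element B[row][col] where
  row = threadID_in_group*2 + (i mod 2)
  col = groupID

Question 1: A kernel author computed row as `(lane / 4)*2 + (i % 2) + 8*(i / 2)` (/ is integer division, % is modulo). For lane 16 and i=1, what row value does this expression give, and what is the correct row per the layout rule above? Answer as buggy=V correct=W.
`(lane / 4)*2 + (i % 2) + 8*(i / 2)`[16,1]→9
lane 16: G=4 (16/4), T=0 (16%4)
i=1: r=0*2+1=1, c=G=4
row: 9 vs 1

buggy=9 correct=1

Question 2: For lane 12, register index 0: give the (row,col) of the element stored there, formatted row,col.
0,3

lane 12=>12/4=3, 12 mod 4=0
i=0  r:2·0+0=>0  c:3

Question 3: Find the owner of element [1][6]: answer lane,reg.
24,1

c=6⇒gr=6  r=1⇒th=0,odd=1
L=6*4+0=24  i=1=1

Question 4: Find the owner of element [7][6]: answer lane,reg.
27,1

c=6⇒gr=6  r=7⇒th=3,odd=1
L=6*4+3=27  i=1=1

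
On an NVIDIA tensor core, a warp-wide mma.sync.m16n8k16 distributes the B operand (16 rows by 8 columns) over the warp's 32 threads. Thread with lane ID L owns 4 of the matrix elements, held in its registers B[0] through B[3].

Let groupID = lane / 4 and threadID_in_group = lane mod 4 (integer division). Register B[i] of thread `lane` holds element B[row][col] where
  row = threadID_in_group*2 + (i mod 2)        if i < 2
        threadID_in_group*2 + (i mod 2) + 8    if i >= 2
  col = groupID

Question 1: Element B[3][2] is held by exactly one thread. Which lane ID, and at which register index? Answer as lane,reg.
c=2->g=2  r=3->rb=0,t=1,b0=1
L=2*4+1=9  i=0*2+1=1

9,1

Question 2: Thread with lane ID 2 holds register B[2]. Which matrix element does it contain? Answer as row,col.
lane 2⇒2/4=0, 2 mod 4=2
i=2  r:2·2+0+8⇒12  c:0

12,0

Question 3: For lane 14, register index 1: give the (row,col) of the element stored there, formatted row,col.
5,3

L=14→G=14>>2=3, T=14&3=2
[1]→row 2·2+1+0=5  col G=3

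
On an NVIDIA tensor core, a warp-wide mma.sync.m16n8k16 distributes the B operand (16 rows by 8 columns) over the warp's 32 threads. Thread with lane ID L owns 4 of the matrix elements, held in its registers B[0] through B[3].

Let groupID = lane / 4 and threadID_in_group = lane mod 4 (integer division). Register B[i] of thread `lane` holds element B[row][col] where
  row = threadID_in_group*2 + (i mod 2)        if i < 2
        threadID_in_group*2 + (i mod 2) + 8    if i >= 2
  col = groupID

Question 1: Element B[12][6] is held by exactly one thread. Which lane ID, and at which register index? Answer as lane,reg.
c=6→G=6  r=12→rhi=1,T=2,p=0
L=6*4+2=26  i=1*2+0=2

26,2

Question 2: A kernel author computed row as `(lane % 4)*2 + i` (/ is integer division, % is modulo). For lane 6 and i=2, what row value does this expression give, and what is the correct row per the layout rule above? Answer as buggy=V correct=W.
buggy=6 correct=12

`(lane % 4)*2 + i`[6,2]=>6
lane 6: grp=1 (6/4), tig=2 (6%4)
i=2: r=2*2+0+8=12, c=grp=1
row: 6 vs 12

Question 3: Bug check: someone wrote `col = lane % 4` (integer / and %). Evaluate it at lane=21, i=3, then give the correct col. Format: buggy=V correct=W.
`lane % 4`[21,3]->1
lane 21: gid=5 (21/4), tid=1 (21%4)
i=3: r=1*2+1+8=11, c=gid=5
col: 1 vs 5

buggy=1 correct=5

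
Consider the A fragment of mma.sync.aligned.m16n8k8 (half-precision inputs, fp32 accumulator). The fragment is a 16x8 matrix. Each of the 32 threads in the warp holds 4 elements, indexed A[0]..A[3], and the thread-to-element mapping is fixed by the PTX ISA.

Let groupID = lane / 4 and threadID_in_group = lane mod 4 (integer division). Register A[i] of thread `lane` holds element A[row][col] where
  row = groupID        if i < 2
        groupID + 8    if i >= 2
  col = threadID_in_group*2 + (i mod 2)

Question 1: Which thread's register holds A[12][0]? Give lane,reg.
r=12->g=4,rb=1  c=0->t=0,b0=0
L=4*4+0=16  i=1*2+0=2

16,2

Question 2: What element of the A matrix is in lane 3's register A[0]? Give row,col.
0,6

lane 3⇒3/4=0, 3 mod 4=3
i=0  r:0+0⇒0  c:2·3+0⇒6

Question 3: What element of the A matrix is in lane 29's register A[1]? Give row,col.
L=29⇒gr=29>>2=7, th=29&3=1
[1]⇒row 7+0=7  col 1·2+1=3

7,3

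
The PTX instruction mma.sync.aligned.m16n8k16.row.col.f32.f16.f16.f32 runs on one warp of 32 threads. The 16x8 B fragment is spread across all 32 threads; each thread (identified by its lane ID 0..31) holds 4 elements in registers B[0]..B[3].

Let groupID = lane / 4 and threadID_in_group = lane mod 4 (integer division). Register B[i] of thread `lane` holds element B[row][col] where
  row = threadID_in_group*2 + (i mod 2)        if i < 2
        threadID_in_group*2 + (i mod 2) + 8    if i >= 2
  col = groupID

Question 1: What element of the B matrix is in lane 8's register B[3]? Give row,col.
9,2

lane 8: gid=2 (8/4), tid=0 (8%4)
i=3: r=0*2+1+8=9, c=gid=2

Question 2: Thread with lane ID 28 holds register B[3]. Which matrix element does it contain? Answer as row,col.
9,7

lane 28: g=7 (28/4), t=0 (28%4)
i=3: r=0*2+1+8=9, c=g=7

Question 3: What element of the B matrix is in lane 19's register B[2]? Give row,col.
14,4

lane 19: g=4 (19/4), t=3 (19%4)
i=2: r=3*2+0+8=14, c=g=4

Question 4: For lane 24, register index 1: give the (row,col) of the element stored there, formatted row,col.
lane 24: grp=6 (24/4), tig=0 (24%4)
i=1: r=0*2+1+0=1, c=grp=6

1,6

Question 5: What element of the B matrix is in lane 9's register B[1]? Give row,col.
L=9->g=9>>2=2, t=9&3=1
[1]->row 1·2+1+0=3  col g=2

3,2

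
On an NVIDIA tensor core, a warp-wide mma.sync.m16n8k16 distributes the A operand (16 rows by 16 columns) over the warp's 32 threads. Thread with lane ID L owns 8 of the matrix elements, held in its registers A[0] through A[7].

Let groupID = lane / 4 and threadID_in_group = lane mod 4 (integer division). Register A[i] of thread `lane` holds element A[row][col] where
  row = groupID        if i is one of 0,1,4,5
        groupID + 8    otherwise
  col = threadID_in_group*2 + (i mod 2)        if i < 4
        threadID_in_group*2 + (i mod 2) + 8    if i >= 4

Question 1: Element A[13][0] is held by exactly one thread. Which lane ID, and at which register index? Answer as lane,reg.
20,2

r:13=>grp=5,rB=1  c:0=>cB=0,tig=0,lo=0
L=5*4+0=20  i=0*4+1*2+0=2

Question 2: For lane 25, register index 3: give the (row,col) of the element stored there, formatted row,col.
14,3

L=25=>grp=25>>2=6, tig=25&3=1
[3]=>row 6+8=14  col 1·2+1+0=3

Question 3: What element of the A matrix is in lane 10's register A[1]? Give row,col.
2,5

10: gid=2,tid=2
[1] (2+0,2*2+1+0) = (2,5)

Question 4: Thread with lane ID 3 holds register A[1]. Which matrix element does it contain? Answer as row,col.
L=3⇒gr=3>>2=0, th=3&3=3
[1]⇒row 0+0=0  col 3·2+1+0=7

0,7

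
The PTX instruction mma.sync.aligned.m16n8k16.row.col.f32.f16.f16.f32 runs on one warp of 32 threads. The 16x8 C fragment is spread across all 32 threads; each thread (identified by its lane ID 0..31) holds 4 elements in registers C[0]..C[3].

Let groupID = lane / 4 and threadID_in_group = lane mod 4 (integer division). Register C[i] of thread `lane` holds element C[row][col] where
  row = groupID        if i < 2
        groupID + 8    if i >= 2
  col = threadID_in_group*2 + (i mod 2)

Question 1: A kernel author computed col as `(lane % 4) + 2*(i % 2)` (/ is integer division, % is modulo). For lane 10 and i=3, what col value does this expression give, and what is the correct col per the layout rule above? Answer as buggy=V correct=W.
`(lane % 4) + 2*(i % 2)`[10,3]=>4
lane 10=>10/4=2, 10 mod 4=2
i=3  r:2+8=>10  c:2·2+1=>5
col: 4 vs 5

buggy=4 correct=5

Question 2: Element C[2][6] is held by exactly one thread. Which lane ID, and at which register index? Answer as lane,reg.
r=2→G=2,rhi=0  c=6→T=3,p=0
L=2*4+3=11  i=0*2+0=0

11,0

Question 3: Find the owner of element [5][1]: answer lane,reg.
20,1

r:5=>grp=5,rB=0  c:1=>tig=0,lo=1
L=5*4+0=20  i=0*2+1=1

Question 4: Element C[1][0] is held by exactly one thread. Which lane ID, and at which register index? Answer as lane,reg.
r=1⇒gr=1,Rb=0  c=0⇒th=0,odd=0
L=1*4+0=4  i=0*2+0=0

4,0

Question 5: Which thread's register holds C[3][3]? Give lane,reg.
13,1

r: 3->gid=3,r8=0  c: 3->tid=1,i&1=1
L=3*4+1=13  i=0*2+1=1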